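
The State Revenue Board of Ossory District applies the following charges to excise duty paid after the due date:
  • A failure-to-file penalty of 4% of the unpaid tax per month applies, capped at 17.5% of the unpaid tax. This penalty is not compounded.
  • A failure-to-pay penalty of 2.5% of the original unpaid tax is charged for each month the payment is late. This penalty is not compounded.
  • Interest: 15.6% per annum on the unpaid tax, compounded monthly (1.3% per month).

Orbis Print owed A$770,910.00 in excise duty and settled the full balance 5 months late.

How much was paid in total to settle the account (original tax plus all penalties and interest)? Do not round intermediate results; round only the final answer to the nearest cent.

A$1,053,612.04

Failure-to-file: 5 × 4% × A$770,910.00 = A$154,182.00, capped at 17.5% × A$770,910.00 = A$134,909.25
Failure-to-pay penalty: 5 × 2.5% × A$770,910.00 = A$96,363.75
Interest: A$770,910.00 × ((1 + 0.013)^5 − 1) = A$770,910.00 × 0.0667121… = A$51,429.0352…
Total = A$770,910.00 + A$231,273.0000 + A$51,429.0352… = A$1,053,612.04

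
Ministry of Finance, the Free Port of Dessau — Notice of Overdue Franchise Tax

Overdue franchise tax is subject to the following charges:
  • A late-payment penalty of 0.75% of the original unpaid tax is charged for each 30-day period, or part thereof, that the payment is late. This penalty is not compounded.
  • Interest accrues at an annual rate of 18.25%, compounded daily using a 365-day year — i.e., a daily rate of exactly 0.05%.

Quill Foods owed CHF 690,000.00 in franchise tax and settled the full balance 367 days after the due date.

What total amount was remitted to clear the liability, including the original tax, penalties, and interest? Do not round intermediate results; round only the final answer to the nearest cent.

CHF 896,213.31

Penalty periods: ⌈367/30⌉ = 13; penalty = 13 × 0.75% × CHF 690,000.00 = CHF 67,275.00
Interest: CHF 690,000.00 × ((1 + 0.0005)^367 − 1) = CHF 690,000.00 × 0.20135987… = CHF 138,938.3104…
Total = CHF 690,000.00 + CHF 67,275.0000 + CHF 138,938.3104… = CHF 896,213.31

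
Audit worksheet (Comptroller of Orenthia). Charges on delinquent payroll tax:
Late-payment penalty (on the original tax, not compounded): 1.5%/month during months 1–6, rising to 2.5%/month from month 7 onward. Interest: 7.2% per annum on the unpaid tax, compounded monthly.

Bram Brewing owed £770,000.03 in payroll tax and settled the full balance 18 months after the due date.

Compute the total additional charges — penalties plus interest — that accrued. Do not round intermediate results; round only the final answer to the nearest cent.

Penalty, months 1–6: 6 × 1.5% × £770,000.03 = £69,300.00…
Penalty, months 7–18: 12 × 2.5% × £770,000.03 = £231,000.01…
Interest (7.2%/yr ÷ 12 = 0.6%/month): £770,000.03 × ((1 + 0.006)^18 − 1) = £87,539.9861…
Penalties + interest = £300,300.0117 + £87,539.9861… = £387,840.00

£387,840.00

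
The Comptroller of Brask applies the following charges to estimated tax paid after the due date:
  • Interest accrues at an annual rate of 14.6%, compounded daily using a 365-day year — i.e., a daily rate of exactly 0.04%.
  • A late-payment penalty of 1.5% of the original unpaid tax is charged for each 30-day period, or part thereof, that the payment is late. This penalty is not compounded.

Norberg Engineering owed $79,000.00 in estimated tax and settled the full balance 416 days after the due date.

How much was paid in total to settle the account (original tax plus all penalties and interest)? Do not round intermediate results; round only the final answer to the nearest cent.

Penalty periods: ⌈416/30⌉ = 14; penalty = 14 × 1.5% × $79,000.00 = $16,590.00
Interest: $79,000.00 × ((1 + 0.0004)^416 − 1) = $79,000.00 × 0.18100613… = $14,299.4844…
Total = $79,000.00 + $16,590.0000 + $14,299.4844… = $109,889.48

$109,889.48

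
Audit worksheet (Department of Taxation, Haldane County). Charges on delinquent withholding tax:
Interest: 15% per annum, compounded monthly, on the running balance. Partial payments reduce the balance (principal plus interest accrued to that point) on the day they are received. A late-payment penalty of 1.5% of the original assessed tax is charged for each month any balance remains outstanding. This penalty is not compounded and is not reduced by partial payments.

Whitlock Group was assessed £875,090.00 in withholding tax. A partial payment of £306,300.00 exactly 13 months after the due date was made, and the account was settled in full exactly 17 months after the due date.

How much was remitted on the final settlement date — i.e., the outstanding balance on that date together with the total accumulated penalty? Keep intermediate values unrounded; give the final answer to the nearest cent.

Monthly rate = 15% ÷ 12 = 1.25%
Balance at month 13: £875,090.0000 × (1 + 0.0125)^13 = £1,028,461.7293…
After £306,300.00 payment: £1,028,461.7293… − £306,300.00 = £722,161.7293…
Balance at month 17: £722,161.7293… × (1 + 0.0125)^4 = £758,952.5019…
Penalty: 17 × 1.5% × £875,090.00 = £223,147.95
Final settlement = outstanding balance + penalty = £758,952.5019… + £223,147.95 = £982,100.45

£982,100.45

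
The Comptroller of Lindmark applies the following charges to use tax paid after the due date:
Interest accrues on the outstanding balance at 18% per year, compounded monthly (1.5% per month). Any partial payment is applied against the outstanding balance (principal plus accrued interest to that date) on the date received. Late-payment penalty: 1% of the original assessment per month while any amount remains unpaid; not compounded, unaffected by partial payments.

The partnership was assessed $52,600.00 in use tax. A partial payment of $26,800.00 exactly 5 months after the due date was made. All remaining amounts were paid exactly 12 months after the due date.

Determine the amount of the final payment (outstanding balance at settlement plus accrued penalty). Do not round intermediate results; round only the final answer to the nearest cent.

$39,457.67

Balance at month 5: $52,600.0000 × (1 + 0.015)^5 = $56,665.1386…
After $26,800.00 payment: $56,665.1386… − $26,800.00 = $29,865.1386…
Balance at month 12: $29,865.1386… × (1 + 0.015)^7 = $33,145.6722…
Penalty: 12 × 1% × $52,600.00 = $6,312.00
Final settlement = outstanding balance + penalty = $33,145.6722… + $6,312.00 = $39,457.67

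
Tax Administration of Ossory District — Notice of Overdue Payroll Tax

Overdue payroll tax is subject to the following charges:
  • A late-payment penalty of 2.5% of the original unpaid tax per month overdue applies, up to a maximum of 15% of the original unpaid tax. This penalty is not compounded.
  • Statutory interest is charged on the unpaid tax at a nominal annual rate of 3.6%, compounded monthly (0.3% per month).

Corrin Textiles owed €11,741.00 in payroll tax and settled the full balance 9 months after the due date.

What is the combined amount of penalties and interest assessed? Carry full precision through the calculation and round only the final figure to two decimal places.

Penalty (uncapped): 9 × 2.5% × €11,741.00 = €2,641.73…; cap = 15% × €11,741.00 = €1,761.15 → penalty = €1,761.15
Interest: €11,741.00 × ((1 + 0.003)^9 − 1) = €11,741.00 × 0.0273263… = €320.8378…
Penalties + interest = €1,761.1500 + €320.8378… = €2,081.99

€2,081.99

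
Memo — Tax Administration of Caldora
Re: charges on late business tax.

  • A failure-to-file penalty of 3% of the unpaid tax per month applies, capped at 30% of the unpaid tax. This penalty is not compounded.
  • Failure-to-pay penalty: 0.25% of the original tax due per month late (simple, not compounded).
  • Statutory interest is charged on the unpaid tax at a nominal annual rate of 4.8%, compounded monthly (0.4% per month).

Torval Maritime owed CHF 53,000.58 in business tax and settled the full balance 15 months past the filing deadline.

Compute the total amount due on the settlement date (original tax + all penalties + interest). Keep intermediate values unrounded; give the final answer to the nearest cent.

Failure-to-file: 15 × 3% × CHF 53,000.58 = CHF 23,850.26…, capped at 30% × CHF 53,000.58 = CHF 15,900.17…
Failure-to-pay penalty = 0.25% × CHF 53,000.58 × 15 mo = CHF 1,987.52…
Interest: CHF 53,000.58 × ((1 + 0.004)^15 − 1) = CHF 53,000.58 × 0.0617095… = CHF 3,270.6378…
Total = CHF 53,000.58 + CHF 17,887.6958… + CHF 3,270.6378… = CHF 74,158.91

CHF 74,158.91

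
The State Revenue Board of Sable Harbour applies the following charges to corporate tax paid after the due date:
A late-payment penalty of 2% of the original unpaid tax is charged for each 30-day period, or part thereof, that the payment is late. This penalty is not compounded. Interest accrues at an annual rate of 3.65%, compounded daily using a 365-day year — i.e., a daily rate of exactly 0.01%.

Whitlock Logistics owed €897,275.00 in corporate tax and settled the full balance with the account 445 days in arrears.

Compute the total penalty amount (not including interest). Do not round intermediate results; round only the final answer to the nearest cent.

€269,182.50

Penalty periods: ⌈445/30⌉ = 15; penalty = 15 × 2% × €897,275.00 = €269,182.50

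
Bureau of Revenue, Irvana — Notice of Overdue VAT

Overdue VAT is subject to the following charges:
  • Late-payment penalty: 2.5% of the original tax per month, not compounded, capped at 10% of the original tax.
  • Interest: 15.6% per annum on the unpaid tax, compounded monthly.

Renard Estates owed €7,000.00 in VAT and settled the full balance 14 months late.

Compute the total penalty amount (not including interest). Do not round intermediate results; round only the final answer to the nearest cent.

Penalty (uncapped): 14 × 2.5% × €7,000.00 = €2,450.00; cap = 10% × €7,000.00 = €700.00 → penalty = €700.00

€700.00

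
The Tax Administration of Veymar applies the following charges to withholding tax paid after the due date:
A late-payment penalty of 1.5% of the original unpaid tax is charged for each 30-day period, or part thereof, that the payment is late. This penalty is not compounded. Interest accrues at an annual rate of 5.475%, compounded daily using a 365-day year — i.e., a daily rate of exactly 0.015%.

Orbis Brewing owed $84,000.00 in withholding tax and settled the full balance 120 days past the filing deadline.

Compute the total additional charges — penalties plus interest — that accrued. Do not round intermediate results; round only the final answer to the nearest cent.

$6,565.57

Penalty periods: ⌈120/30⌉ = 4; penalty = 4 × 1.5% × $84,000.00 = $5,040.00
Interest: $84,000.00 × ((1 + 0.00015)^120 − 1) = $84,000.00 × 0.01816160… = $1,525.5746…
Penalties + interest = $5,040.0000 + $1,525.5746… = $6,565.57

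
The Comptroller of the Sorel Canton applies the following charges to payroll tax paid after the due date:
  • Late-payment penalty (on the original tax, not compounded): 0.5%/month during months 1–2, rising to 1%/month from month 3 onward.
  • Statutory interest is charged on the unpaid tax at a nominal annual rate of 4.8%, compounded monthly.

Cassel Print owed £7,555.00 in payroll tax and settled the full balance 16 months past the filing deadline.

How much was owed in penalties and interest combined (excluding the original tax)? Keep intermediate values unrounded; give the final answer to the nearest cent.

£1,631.55

Penalty, months 1–2: 2 × 0.5% × £7,555.00 = £75.55
Penalty, months 3–16: 14 × 1% × £7,555.00 = £1,057.70
Interest (4.8%/yr ÷ 12 = 0.4%/month): £7,555.00 × ((1 + 0.004)^16 − 1) = £498.2999…
Penalties + interest = £1,133.2500 + £498.2999… = £1,631.55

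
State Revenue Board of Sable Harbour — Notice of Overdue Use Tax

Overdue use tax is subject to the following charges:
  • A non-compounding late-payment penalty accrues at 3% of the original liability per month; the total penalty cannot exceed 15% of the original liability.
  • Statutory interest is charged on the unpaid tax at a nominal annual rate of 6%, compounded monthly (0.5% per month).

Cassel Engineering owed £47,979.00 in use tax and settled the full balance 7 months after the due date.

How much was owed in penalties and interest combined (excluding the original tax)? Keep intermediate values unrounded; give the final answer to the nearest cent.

Penalty (uncapped): 7 × 3% × £47,979.00 = £10,075.59; cap = 15% × £47,979.00 = £7,196.85 → penalty = £7,196.85
Interest: £47,979.00 × ((1 + 0.005)^7 − 1) = £47,979.00 × 0.0355294… = £1,704.6649…
Penalties + interest = £7,196.8500 + £1,704.6649… = £8,901.51

£8,901.51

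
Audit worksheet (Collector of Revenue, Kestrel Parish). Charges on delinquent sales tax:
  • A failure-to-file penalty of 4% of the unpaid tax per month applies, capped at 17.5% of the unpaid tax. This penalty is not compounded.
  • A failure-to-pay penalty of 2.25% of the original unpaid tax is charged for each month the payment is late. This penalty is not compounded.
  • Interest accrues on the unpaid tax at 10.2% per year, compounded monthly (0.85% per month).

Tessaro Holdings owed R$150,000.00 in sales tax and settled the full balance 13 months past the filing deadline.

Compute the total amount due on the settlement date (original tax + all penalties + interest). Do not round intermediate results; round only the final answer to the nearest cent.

Failure-to-file: 13 × 4% × R$150,000.00 = R$78,000.00, capped at 17.5% × R$150,000.00 = R$26,250.00
Failure-to-pay penalty = 2.25% × R$150,000.00 × 13 mo = R$43,875.00
Interest: R$150,000.00 × ((1 + 0.0085)^13 − 1) = R$150,000.00 × 0.1163149… = R$17,447.2395…
Total = R$150,000.00 + R$70,125.0000 + R$17,447.2395… = R$237,572.24

R$237,572.24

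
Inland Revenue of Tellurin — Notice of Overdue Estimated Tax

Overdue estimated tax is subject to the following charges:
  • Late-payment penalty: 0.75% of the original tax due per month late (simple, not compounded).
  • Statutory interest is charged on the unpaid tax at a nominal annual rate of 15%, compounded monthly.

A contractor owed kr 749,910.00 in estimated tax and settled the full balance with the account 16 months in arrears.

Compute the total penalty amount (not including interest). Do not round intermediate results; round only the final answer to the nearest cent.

Late-payment penalty: 16 × 0.75% × kr 749,910.00 = kr 89,989.20

kr 89,989.20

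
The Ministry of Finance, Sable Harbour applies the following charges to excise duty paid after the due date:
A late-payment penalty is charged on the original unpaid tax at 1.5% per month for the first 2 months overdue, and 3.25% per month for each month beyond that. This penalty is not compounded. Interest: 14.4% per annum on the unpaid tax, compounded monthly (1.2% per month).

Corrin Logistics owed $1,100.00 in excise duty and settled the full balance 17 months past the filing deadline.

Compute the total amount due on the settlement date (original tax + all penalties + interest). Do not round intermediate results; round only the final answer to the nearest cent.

$1,916.54

Penalty, months 1–2: 2 × 1.5% × $1,100.00 = $33.00
Penalty, months 3–17: 15 × 3.25% × $1,100.00 = $536.25
Interest: $1,100.00 × ((1 + 0.012)^17 − 1) = $1,100.00 × 0.2248100… = $247.2910…
Total = $1,100.00 + $569.2500 + $247.2910… = $1,916.54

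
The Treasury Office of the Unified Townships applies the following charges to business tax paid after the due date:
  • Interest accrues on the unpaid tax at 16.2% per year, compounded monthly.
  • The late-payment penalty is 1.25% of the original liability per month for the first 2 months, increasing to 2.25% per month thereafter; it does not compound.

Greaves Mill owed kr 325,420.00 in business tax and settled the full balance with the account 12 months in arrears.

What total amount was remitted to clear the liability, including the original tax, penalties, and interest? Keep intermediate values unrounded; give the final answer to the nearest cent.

Penalty, months 1–2: 2 × 1.25% × kr 325,420.00 = kr 8,135.50
Penalty, months 3–12: 10 × 2.25% × kr 325,420.00 = kr 73,219.50
Interest (16.2%/yr ÷ 12 = 1.35%/month): kr 325,420.00 × ((1 + 0.0135)^12 − 1) = kr 56,813.9664…
Total = kr 325,420.00 + kr 81,355.0000 + kr 56,813.9664… = kr 463,588.97

kr 463,588.97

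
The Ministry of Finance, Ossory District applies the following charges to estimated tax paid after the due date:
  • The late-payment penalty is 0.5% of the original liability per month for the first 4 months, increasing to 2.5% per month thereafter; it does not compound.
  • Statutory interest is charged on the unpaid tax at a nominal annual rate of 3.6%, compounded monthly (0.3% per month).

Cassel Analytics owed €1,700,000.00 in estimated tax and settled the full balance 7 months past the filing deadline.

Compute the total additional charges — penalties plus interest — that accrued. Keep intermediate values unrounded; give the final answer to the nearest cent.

€197,522.91

Penalty, months 1–4: 4 × 0.5% × €1,700,000.00 = €34,000.00
Penalty, months 5–7: 3 × 2.5% × €1,700,000.00 = €127,500.00
Interest: €1,700,000.00 × ((1 + 0.003)^7 − 1) = €1,700,000.00 × 0.0211899… = €36,022.9113…
Penalties + interest = €161,500.0000 + €36,022.9113… = €197,522.91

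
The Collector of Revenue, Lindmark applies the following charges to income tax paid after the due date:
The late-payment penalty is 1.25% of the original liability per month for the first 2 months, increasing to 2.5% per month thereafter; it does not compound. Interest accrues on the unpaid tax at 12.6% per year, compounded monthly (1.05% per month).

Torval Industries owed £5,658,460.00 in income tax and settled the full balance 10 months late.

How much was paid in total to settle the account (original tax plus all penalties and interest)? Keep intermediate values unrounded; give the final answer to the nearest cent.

£7,554,625.51

Penalty, months 1–2: 2 × 1.25% × £5,658,460.00 = £141,461.50
Penalty, months 3–10: 8 × 2.5% × £5,658,460.00 = £1,131,692.00
Interest: £5,658,460.00 × ((1 + 0.0105)^10 − 1) = £5,658,460.00 × 0.1101028… = £623,012.0068…
Total = £5,658,460.00 + £1,273,153.5000 + £623,012.0068… = £7,554,625.51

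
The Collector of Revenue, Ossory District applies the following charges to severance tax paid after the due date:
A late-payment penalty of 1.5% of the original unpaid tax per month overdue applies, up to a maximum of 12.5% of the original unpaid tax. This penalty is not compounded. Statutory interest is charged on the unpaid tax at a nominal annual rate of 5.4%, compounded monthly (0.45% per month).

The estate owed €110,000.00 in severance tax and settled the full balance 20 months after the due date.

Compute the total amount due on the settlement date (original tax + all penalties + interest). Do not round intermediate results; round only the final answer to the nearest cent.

Penalty (uncapped): 20 × 1.5% × €110,000.00 = €33,000.00; cap = 12.5% × €110,000.00 = €13,750.00 → penalty = €13,750.00
Interest: €110,000.00 × ((1 + 0.0045)^20 − 1) = €110,000.00 × 0.0939534… = €10,334.8738…
Total = €110,000.00 + €13,750.0000 + €10,334.8738… = €134,084.87

€134,084.87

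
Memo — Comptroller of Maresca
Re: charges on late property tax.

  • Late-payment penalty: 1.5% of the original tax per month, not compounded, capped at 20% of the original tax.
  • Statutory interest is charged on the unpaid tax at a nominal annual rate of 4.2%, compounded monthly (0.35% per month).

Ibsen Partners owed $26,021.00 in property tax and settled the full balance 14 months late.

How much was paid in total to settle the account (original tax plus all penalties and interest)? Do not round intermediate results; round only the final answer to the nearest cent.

$32,529.65

Penalty (uncapped): 14 × 1.5% × $26,021.00 = $5,464.41; cap = 20% × $26,021.00 = $5,204.20 → penalty = $5,204.20
Interest: $26,021.00 × ((1 + 0.0035)^14 − 1) = $26,021.00 × 0.0501305… = $1,304.4459…
Total = $26,021.00 + $5,204.2000 + $1,304.4459… = $32,529.65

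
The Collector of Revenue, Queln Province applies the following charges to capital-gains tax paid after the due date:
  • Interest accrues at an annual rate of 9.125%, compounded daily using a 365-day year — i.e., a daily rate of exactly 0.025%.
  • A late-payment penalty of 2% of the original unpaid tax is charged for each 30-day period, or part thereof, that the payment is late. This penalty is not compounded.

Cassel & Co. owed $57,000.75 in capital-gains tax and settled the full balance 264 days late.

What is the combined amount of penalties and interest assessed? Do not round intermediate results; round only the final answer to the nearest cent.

Penalty periods: ⌈264/30⌉ = 9; penalty = 9 × 2% × $57,000.75 = $10,260.14…
Interest: $57,000.75 × ((1 + 0.00025)^264 − 1) = $57,000.75 × 0.06821791… = $3,888.4718…
Penalties + interest = $10,260.1350 + $3,888.4718… = $14,148.61

$14,148.61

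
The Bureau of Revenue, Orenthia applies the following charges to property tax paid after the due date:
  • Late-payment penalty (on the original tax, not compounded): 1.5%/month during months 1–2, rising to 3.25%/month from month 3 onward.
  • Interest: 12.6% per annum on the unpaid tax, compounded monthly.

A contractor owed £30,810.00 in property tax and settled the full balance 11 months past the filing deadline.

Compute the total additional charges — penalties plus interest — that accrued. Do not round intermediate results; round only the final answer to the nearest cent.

Penalty, months 1–2: 2 × 1.5% × £30,810.00 = £924.30
Penalty, months 3–11: 9 × 3.25% × £30,810.00 = £9,011.93…
Interest (12.6%/yr ÷ 12 = 1.05%/month): £30,810.00 × ((1 + 0.0105)^11 − 1) = £3,751.3895…
Penalties + interest = £9,936.2250 + £3,751.3895… = £13,687.61

£13,687.61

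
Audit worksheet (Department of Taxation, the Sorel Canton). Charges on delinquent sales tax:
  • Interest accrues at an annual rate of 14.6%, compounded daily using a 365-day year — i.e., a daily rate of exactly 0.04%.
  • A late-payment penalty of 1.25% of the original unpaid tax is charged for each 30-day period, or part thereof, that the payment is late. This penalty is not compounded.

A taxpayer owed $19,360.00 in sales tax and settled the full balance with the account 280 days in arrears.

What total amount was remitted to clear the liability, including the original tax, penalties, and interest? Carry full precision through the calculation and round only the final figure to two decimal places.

Penalty periods: ⌈280/30⌉ = 10; penalty = 10 × 1.25% × $19,360.00 = $2,420.00
Interest: $19,360.00 × ((1 + 0.0004)^280 − 1) = $19,360.00 × 0.11848781… = $2,293.9241…
Total = $19,360.00 + $2,420.0000 + $2,293.9241… = $24,073.92

$24,073.92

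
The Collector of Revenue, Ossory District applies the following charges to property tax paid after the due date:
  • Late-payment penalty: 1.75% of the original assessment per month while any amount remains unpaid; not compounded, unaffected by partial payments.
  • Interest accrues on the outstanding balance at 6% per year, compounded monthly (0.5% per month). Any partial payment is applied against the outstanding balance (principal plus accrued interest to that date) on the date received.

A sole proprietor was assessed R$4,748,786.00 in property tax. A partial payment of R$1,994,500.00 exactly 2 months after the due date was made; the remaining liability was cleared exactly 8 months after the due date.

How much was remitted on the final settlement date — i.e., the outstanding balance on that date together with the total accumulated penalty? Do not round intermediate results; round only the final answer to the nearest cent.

Balance at month 2: R$4,748,786.0000 × (1 + 0.005)^2 = R$4,796,392.5797…
After R$1,994,500.00 payment: R$4,796,392.5797… − R$1,994,500.00 = R$2,801,892.5797…
Balance at month 8: R$2,801,892.5797… × (1 + 0.005)^6 = R$2,887,007.0978…
Penalty: 8 × 1.75% × R$4,748,786.00 = R$664,830.04
Final settlement = outstanding balance + penalty = R$2,887,007.0978… + R$664,830.04 = R$3,551,837.14

R$3,551,837.14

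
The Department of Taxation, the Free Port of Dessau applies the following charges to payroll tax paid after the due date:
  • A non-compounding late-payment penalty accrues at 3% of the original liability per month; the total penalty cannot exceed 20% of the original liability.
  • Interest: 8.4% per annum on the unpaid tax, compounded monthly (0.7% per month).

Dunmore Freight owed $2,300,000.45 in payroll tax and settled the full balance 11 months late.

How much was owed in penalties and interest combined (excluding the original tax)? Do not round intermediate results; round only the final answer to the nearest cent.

$643,430.63

Penalty (uncapped): 11 × 3% × $2,300,000.45 = $759,000.15…; cap = 20% × $2,300,000.45 = $460,000.09 → penalty = $460,000.09
Interest: $2,300,000.45 × ((1 + 0.007)^11 − 1) = $2,300,000.45 × 0.0797524… = $183,430.5447…
Penalties + interest = $460,000.0900 + $183,430.5447… = $643,430.63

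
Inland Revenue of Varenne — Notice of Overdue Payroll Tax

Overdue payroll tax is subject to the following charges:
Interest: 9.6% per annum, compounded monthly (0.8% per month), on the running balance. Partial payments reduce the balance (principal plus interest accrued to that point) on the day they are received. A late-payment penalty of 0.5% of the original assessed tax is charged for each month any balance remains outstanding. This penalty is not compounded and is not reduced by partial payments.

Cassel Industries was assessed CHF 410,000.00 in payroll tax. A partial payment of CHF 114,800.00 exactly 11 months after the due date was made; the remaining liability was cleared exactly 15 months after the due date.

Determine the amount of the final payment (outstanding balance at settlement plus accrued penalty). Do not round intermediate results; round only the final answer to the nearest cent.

CHF 374,285.13

Balance at month 11: CHF 410,000.0000 × (1 + 0.008)^11 = CHF 447,558.3972…
After CHF 114,800.00 payment: CHF 447,558.3972… − CHF 114,800.00 = CHF 332,758.3972…
Balance at month 15: CHF 332,758.3972… × (1 + 0.008)^4 = CHF 343,535.1280…
Penalty: 15 × 0.5% × CHF 410,000.00 = CHF 30,750.00
Final settlement = outstanding balance + penalty = CHF 343,535.1280… + CHF 30,750.00 = CHF 374,285.13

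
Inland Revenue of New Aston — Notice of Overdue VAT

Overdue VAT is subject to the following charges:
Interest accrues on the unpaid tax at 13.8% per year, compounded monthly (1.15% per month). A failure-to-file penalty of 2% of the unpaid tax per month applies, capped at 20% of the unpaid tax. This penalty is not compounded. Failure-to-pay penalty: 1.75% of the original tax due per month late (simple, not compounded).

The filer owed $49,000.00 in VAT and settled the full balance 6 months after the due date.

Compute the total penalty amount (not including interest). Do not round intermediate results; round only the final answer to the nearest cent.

$11,025.00

Failure-to-file: 6 × 2% × $49,000.00 = $5,880.00 (under the 20% cap)
Failure-to-pay penalty: 6 × 1.75% × $49,000.00 = $5,145.00
Total penalty = $5,880.00 + $5,145.00 = $11,025.00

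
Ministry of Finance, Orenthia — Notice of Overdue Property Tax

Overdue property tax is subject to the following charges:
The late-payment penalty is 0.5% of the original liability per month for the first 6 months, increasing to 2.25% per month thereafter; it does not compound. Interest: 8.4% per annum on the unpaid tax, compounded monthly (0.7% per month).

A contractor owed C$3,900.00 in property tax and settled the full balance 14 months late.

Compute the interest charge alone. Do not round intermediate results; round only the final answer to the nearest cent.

Interest: C$3,900.00 × ((1 + 0.007)^14 − 1) = C$3,900.00 × 0.1025863… = C$400.0865…

C$400.09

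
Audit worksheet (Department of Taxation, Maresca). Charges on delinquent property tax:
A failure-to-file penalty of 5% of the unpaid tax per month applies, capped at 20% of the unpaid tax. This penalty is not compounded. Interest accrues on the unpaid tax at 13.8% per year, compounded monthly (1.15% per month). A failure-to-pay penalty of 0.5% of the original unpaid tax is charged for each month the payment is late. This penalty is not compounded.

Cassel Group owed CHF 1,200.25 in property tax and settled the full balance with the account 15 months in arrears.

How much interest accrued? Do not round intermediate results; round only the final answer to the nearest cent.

Interest: CHF 1,200.25 × ((1 + 0.0115)^15 − 1) = CHF 1,200.25 × 0.1871027… = CHF 224.5701…

CHF 224.57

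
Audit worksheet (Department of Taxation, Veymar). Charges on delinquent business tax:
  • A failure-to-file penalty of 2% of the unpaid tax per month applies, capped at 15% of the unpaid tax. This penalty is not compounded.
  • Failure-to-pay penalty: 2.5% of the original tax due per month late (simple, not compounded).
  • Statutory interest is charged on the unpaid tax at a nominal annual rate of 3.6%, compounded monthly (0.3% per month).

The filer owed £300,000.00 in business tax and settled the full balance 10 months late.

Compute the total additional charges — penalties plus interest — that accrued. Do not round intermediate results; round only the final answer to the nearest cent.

£129,122.48

Failure-to-file: 10 × 2% × £300,000.00 = £60,000.00, capped at 15% × £300,000.00 = £45,000.00
Failure-to-pay penalty: 10 × 2.5% × £300,000.00 = £75,000.00
Interest: £300,000.00 × ((1 + 0.003)^10 − 1) = £300,000.00 × 0.0304083… = £9,122.4771…
Penalties + interest = £120,000.0000 + £9,122.4771… = £129,122.48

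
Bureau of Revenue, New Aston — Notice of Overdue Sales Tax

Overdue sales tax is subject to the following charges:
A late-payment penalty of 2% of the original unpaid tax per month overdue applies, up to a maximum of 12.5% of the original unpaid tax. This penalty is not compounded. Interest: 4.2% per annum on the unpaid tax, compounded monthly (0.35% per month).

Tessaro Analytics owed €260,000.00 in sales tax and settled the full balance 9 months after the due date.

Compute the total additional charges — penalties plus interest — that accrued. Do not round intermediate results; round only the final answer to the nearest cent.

Penalty (uncapped): 9 × 2% × €260,000.00 = €46,800.00; cap = 12.5% × €260,000.00 = €32,500.00 → penalty = €32,500.00
Interest: €260,000.00 × ((1 + 0.0035)^9 − 1) = €260,000.00 × 0.0319446… = €8,305.6013…
Penalties + interest = €32,500.0000 + €8,305.6013… = €40,805.60

€40,805.60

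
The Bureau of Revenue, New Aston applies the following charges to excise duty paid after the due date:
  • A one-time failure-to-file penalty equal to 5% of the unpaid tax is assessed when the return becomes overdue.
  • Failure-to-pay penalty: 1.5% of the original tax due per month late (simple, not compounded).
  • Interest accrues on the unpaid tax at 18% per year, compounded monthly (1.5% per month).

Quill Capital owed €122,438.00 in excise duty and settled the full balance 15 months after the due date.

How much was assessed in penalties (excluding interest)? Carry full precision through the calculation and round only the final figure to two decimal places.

Failure-to-file penalty: 5% × €122,438.00 = €6,121.90
Failure-to-pay penalty = 1.5% × €122,438.00 × 15 mo = €27,548.55
Total penalty = €6,121.90 + €27,548.55 = €33,670.45

€33,670.45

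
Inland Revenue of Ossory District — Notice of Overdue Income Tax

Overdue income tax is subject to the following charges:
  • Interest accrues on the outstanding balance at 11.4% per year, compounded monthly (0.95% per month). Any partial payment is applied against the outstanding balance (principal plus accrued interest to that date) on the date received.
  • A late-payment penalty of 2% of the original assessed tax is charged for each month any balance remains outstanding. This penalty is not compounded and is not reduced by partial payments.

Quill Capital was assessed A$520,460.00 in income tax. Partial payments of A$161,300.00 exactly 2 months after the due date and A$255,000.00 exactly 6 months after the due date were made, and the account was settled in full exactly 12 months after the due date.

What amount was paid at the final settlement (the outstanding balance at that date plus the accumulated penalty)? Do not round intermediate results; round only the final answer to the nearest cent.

A$260,723.20

Balance at month 2: A$520,460.0000 × (1 + 0.0095)^2 = A$530,395.7115…
After A$161,300.00 payment: A$530,395.7115… − A$161,300.00 = A$369,095.7115…
Balance at month 6: A$369,095.7115… × (1 + 0.0095)^4 = A$383,322.4827…
After A$255,000.00 payment: A$383,322.4827… − A$255,000.00 = A$128,322.4827…
Balance at month 12: A$128,322.4827… × (1 + 0.0095)^6 = A$135,812.7969…
Penalty: 12 × 2% × A$520,460.00 = A$124,910.40
Final settlement = outstanding balance + penalty = A$135,812.7969… + A$124,910.40 = A$260,723.20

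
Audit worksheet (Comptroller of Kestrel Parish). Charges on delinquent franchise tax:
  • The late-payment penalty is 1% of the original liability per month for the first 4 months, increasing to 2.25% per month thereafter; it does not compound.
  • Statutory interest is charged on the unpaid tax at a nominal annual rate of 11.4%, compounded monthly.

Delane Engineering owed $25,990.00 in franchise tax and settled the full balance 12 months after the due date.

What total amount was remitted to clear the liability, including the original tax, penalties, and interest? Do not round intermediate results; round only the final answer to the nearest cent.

$34,830.48

Penalty, months 1–4: 4 × 1% × $25,990.00 = $1,039.60
Penalty, months 5–12: 8 × 2.25% × $25,990.00 = $4,678.20
Interest (11.4%/yr ÷ 12 = 0.95%/month): $25,990.00 × ((1 + 0.0095)^12 − 1) = $3,122.6781…
Total = $25,990.00 + $5,717.8000 + $3,122.6781… = $34,830.48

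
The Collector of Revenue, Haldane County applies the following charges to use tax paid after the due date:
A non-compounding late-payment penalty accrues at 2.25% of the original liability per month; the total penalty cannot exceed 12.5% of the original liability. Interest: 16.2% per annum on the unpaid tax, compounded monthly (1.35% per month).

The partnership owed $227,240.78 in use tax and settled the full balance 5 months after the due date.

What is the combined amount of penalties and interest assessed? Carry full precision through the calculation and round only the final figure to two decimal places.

$41,323.12

Penalty: 5 × 2.25% × $227,240.78 = $25,564.59… (below the 12.5% cap of $28,405.10…)
Interest: $227,240.78 × ((1 + 0.0135)^5 − 1) = $227,240.78 × 0.0693473… = $15,758.5278…
Penalties + interest = $25,564.5878… + $15,758.5278… = $41,323.12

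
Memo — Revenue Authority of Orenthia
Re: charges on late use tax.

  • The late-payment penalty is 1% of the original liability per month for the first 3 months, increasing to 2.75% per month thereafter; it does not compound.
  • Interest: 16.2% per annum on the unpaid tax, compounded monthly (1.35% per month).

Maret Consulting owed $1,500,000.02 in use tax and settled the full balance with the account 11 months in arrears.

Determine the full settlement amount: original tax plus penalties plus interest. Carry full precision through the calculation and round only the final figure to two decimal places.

Penalty, months 1–3: 3 × 1% × $1,500,000.02 = $45,000.00…
Penalty, months 4–11: 8 × 2.75% × $1,500,000.02 = $330,000.00…
Interest: $1,500,000.02 × ((1 + 0.0135)^11 − 1) = $1,500,000.02 × 0.1589409… = $238,411.3274…
Total = $1,500,000.02 + $375,000.0050 + $238,411.3274… = $2,113,411.35

$2,113,411.35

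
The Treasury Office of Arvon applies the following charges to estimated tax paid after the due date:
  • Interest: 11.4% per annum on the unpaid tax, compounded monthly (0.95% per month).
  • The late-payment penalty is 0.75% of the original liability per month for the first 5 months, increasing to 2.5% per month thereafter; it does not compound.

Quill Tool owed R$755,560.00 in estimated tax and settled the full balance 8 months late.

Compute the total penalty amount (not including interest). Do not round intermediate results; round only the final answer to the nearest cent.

Penalty, months 1–5: 5 × 0.75% × R$755,560.00 = R$28,333.50
Penalty, months 6–8: 3 × 2.5% × R$755,560.00 = R$56,667.00
Total penalty = R$28,333.50 + R$56,667.00 = R$85,000.50

R$85,000.50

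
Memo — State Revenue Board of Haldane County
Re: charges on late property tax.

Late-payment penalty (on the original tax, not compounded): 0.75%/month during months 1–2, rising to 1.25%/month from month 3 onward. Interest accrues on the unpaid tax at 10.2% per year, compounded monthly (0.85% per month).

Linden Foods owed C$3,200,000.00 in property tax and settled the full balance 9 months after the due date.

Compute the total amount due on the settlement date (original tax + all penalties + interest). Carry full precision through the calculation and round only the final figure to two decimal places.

Penalty, months 1–2: 2 × 0.75% × C$3,200,000.00 = C$48,000.00
Penalty, months 3–9: 7 × 1.25% × C$3,200,000.00 = C$280,000.00
Interest: C$3,200,000.00 × ((1 + 0.0085)^9 − 1) = C$3,200,000.00 × 0.0791532… = C$253,290.3995…
Total = C$3,200,000.00 + C$328,000.0000 + C$253,290.3995… = C$3,781,290.40

C$3,781,290.40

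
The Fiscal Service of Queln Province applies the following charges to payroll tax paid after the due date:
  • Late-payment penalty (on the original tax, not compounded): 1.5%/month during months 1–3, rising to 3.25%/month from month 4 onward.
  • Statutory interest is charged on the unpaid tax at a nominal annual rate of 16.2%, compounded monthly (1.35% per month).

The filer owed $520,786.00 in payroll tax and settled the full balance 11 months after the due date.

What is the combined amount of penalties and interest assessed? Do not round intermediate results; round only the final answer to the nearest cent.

$241,613.92

Penalty, months 1–3: 3 × 1.5% × $520,786.00 = $23,435.37
Penalty, months 4–11: 8 × 3.25% × $520,786.00 = $135,404.36
Interest: $520,786.00 × ((1 + 0.0135)^11 − 1) = $520,786.00 × 0.1589409… = $82,774.1866…
Penalties + interest = $158,839.7300 + $82,774.1866… = $241,613.92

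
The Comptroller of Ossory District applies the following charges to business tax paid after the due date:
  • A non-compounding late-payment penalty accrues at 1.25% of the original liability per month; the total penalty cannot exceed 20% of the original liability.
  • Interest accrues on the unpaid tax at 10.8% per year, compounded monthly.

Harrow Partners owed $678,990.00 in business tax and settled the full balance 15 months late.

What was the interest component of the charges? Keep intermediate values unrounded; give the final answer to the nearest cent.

$97,669.88

Interest (10.8%/yr ÷ 12 = 0.9%/month): $678,990.00 × ((1 + 0.009)^15 − 1) = $97,669.8806…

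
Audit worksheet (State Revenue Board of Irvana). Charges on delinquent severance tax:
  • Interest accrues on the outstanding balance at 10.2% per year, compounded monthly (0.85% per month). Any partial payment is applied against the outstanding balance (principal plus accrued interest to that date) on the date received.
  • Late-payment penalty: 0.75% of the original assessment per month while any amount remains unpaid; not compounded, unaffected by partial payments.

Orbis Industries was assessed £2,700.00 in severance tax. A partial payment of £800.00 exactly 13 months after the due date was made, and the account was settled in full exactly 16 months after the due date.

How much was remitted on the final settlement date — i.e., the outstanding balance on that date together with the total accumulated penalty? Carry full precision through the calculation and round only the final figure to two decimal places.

Balance at month 13: £2,700.0000 × (1 + 0.0085)^13 = £3,014.0503…
After £800.00 payment: £3,014.0503… − £800.00 = £2,214.0503…
Balance at month 16: £2,214.0503… × (1 + 0.0085)^3 = £2,270.9898…
Penalty: 16 × 0.75% × £2,700.00 = £324.00
Final settlement = outstanding balance + penalty = £2,270.9898… + £324.00 = £2,594.99

£2,594.99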